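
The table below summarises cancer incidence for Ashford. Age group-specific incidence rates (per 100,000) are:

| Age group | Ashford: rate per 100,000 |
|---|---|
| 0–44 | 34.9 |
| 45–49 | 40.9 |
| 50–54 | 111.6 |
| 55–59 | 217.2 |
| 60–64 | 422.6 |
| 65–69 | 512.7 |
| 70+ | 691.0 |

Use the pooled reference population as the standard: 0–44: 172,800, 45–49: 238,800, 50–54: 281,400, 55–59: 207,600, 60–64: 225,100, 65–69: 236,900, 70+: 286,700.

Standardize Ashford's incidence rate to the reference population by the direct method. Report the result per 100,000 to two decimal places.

307.40

Standard total = 1,649,300; weights = 0.1048, 0.1448, 0.1706, 0.1259, 0.1365, 0.1436, 0.1738.
Standardized rate: 0.1048×34.9 + 0.1448×40.9 + 0.1706×111.6 + 0.1259×217.2 + 0.1365×422.6 + 0.1436×512.7 + 0.1738×691.0 = 307.3960 per 100,000.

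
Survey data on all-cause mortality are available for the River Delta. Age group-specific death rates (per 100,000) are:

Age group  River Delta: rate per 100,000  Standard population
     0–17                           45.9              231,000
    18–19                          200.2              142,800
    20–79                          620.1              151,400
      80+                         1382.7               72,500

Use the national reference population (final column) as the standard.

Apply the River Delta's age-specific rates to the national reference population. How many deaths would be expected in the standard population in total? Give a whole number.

2333

Expected deaths = Σ (standard pop × age-specific rate ÷ 100,000)
= 231,000×45.9/100,000 + 142,800×200.2/100,000 + 151,400×620.1/100,000 + 72,500×1382.7/100,000
= 106.03 + 285.89 + 938.83 + 1002.46 = 2333.20.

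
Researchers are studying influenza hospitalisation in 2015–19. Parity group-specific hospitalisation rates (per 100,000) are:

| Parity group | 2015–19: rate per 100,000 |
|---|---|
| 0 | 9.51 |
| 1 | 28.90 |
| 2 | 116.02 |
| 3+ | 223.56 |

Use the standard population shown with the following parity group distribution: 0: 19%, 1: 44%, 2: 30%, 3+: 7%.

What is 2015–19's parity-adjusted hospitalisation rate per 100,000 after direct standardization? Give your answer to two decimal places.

Standard weights: 0.19, 0.44, 0.30, 0.07.
Standardized rate: 0.1900×9.51 + 0.4400×28.90 + 0.3000×116.02 + 0.0700×223.56 = 64.9781 per 100,000.

64.98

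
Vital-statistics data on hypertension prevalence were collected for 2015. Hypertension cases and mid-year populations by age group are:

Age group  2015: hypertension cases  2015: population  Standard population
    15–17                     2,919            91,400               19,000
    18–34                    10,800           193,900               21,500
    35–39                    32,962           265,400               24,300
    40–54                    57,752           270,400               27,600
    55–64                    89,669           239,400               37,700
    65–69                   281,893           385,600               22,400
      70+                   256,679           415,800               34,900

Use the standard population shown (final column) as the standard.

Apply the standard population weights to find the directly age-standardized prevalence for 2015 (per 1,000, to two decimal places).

Age-specific rates per 1,000 for 2015: 31.937, 55.699, 124.197, 213.580, 374.557, 731.050, 617.314.
Standard total = 187,400; weights = 0.1014, 0.1147, 0.1297, 0.1473, 0.2012, 0.1195, 0.1862.
Standardized rate: 0.1014×31.937 + 0.1147×55.699 + 0.1297×124.197 + 0.1473×213.580 + 0.2012×374.557 + 0.1195×731.050 + 0.1862×617.314 = 334.8863 per 1,000.

334.89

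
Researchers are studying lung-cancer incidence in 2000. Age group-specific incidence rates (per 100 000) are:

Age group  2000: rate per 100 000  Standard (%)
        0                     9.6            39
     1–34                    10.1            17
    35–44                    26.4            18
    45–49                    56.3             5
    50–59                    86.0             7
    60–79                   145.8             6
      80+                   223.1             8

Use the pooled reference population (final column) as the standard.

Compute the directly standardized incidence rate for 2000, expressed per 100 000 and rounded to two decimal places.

Standard weights: 0.39, 0.17, 0.18, 0.05, 0.07, 0.06, 0.08.
Standardized rate: 0.3900×9.6 + 0.1700×10.1 + 0.1800×26.4 + 0.0500×56.3 + 0.0700×86.0 + 0.0600×145.8 + 0.0800×223.1 = 45.6440 per 100 000.

45.64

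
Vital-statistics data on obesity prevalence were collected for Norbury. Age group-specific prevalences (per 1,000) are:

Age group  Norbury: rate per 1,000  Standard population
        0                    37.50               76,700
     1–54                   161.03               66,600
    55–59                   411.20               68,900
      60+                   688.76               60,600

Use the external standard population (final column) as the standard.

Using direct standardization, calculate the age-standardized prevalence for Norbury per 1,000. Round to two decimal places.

Standard total = 272,800; weights = 0.2812, 0.2441, 0.2526, 0.2221.
Standardized rate: 0.2812×37.50 + 0.2441×161.03 + 0.2526×411.20 + 0.2221×688.76 = 306.7133 per 1,000.

306.71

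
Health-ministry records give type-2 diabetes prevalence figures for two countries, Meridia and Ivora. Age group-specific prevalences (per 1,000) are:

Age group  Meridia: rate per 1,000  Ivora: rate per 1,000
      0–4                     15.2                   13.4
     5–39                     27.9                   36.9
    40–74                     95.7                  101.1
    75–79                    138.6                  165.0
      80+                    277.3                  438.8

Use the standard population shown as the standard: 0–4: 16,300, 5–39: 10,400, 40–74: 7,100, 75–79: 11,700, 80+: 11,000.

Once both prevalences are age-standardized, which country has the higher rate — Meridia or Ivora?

Standard total = 56,500; weights = 0.2885, 0.1841, 0.1257, 0.2071, 0.1947.
Meridia: 0.2885×15.2 + 0.1841×27.9 + 0.1257×95.7 + 0.2071×138.6 + 0.1947×277.3 = 104.2356 per 1,000.
Ivora: 0.2885×13.4 + 0.1841×36.9 + 0.1257×101.1 + 0.2071×165.0 + 0.1947×438.8 = 142.9609 per 1,000.

Ivora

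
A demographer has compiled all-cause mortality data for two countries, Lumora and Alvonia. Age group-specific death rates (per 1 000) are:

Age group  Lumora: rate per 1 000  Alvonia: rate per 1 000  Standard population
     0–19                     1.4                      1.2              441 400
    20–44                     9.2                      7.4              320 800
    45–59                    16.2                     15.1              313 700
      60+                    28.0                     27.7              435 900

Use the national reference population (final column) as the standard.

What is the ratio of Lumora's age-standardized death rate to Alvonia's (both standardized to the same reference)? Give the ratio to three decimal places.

1.058

Standard total = 1 511 800; weights = 0.2920, 0.2122, 0.2075, 0.2883.
Lumora: 0.2920×1.4 + 0.2122×9.2 + 0.2075×16.2 + 0.2883×28.0 = 13.7958 per 1 000.
Alvonia: 0.2920×1.2 + 0.2122×7.4 + 0.2075×15.1 + 0.2883×27.7 = 13.0407 per 1 000.
Ratio = 13.7958 ÷ 13.0407 = 1.05790.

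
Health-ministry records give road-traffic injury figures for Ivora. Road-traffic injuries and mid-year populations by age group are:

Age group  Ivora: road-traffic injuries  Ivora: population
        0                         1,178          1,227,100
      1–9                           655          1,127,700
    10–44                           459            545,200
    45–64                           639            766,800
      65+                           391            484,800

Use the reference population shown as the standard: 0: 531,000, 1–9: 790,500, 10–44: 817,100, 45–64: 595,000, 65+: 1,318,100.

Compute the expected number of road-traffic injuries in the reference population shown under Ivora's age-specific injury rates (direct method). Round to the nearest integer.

3216

Age-specific rates per 100,000 for Ivora: 96.00, 58.08, 84.19, 83.33, 80.65.
Expected road-traffic injuries = Σ (standard pop × age-specific rate ÷ 100,000)
= 531,000×96.00/100,000 + 790,500×58.08/100,000 + 817,100×84.19/100,000 + 595,000×83.33/100,000 + 1,318,100×80.65/100,000
= 509.75 + 459.14 + 687.91 + 495.83 + 1063.07 = 3215.71.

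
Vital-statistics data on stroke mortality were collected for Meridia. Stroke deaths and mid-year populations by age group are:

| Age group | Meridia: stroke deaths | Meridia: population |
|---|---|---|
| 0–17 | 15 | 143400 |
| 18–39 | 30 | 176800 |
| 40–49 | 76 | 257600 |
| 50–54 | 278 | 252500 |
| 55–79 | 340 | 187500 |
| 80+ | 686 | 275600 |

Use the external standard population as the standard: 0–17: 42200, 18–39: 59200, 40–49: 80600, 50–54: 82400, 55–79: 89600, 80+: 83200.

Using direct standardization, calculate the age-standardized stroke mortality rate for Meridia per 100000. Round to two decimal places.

114.03

Age-specific rates per 100000 for Meridia: 10.46, 16.97, 29.50, 110.10, 181.33, 248.91.
Standard total = 437200; weights = 0.0965, 0.1354, 0.1844, 0.1885, 0.2049, 0.1903.
Standardized rate: 0.0965×10.46 + 0.1354×16.97 + 0.1844×29.50 + 0.1885×110.10 + 0.2049×181.33 + 0.1903×248.91 = 114.0278 per 100000.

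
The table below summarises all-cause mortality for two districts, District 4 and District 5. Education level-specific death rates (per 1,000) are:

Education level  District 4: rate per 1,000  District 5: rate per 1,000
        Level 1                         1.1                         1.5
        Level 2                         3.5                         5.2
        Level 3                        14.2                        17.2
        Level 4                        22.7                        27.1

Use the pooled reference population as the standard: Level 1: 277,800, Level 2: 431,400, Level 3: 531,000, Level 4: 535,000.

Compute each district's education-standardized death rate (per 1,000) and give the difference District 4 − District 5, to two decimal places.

Standard total = 1,775,200; weights = 0.1565, 0.2430, 0.2991, 0.3014.
District 4: 0.1565×1.1 + 0.2430×3.5 + 0.2991×14.2 + 0.3014×22.7 = 12.1114 per 1,000.
District 5: 0.1565×1.5 + 0.2430×5.2 + 0.2991×17.2 + 0.3014×27.1 = 14.8105 per 1,000.
Difference = 12.1114 − 14.8105 = -2.6991.

-2.70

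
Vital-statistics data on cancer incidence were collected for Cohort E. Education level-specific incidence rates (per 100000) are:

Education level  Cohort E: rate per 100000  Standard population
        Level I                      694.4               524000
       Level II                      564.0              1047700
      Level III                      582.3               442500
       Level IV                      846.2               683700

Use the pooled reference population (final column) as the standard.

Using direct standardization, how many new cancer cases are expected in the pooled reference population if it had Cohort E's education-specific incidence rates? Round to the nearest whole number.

Expected new cancer cases = Σ (standard pop × education-specific rate ÷ 100000)
= 524000×694.4/100000 + 1047700×564.0/100000 + 442500×582.3/100000 + 683700×846.2/100000
= 3638.66 + 5909.03 + 2576.68 + 5785.47 = 17909.83.

17910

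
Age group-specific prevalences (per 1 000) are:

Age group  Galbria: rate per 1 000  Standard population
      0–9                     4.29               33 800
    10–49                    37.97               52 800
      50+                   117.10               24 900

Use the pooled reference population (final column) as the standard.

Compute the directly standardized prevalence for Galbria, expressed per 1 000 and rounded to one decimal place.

Standard total = 111 500; weights = 0.3031, 0.4735, 0.2233.
Standardized rate: 0.3031×4.29 + 0.4735×37.97 + 0.2233×117.10 = 45.4315 per 1 000.

45.4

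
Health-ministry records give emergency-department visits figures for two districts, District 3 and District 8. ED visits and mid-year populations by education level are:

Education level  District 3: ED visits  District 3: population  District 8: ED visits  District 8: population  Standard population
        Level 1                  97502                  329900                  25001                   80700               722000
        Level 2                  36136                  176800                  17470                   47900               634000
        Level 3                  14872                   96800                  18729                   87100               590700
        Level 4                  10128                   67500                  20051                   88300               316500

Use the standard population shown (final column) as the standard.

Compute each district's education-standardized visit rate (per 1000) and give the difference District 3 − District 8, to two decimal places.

-76.26

Education-specific rates per 1000 for District 3: 295.550, 204.389, 153.636, 150.044.
For District 8: 309.802, 364.718, 215.029, 227.078.
Standard total = 2263200; weights = 0.3190, 0.2801, 0.2610, 0.1398.
District 3: 0.3190×295.550 + 0.2801×204.389 + 0.2610×153.636 + 0.1398×150.044 = 212.6246 per 1000.
District 8: 0.3190×309.802 + 0.2801×364.718 + 0.2610×215.029 + 0.1398×227.078 = 288.8812 per 1000.
Difference = 212.6246 − 288.8812 = -76.2566.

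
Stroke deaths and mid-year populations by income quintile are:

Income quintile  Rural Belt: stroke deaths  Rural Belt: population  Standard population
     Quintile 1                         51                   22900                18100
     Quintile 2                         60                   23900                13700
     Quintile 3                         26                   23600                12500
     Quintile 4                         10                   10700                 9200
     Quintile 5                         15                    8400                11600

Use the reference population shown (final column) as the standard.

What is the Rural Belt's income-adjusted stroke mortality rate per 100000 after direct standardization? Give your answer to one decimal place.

180.9

Income-specific rates per 100000 for the Rural Belt: 222.71, 251.05, 110.17, 93.46, 178.57.
Standard total = 65100; weights = 0.2780, 0.2104, 0.1920, 0.1413, 0.1782.
Standardized rate: 0.2780×222.71 + 0.2104×251.05 + 0.1920×110.17 + 0.1413×93.46 + 0.1782×178.57 = 180.9323 per 100000.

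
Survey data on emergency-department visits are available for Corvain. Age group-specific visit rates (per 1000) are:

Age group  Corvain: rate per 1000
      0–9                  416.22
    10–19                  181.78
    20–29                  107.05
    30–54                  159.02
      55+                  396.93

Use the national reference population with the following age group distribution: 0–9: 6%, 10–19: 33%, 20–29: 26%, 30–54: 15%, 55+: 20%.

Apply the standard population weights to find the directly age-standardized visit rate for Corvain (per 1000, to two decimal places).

216.03

Standard weights: 0.06, 0.33, 0.26, 0.15, 0.20.
Standardized rate: 0.0600×416.22 + 0.3300×181.78 + 0.2600×107.05 + 0.1500×159.02 + 0.2000×396.93 = 216.0326 per 1000.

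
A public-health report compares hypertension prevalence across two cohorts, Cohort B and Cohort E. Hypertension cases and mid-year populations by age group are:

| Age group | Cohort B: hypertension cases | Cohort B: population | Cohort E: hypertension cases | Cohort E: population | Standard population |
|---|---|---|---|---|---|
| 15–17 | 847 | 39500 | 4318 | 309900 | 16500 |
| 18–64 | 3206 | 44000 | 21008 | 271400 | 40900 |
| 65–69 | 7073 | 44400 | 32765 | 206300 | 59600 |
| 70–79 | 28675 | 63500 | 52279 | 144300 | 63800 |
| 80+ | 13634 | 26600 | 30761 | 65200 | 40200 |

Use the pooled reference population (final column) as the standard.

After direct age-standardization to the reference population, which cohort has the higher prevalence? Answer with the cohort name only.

Age-specific rates per 1000 for Cohort B: 21.443, 72.864, 159.302, 451.575, 512.556.
For Cohort E: 13.934, 77.406, 158.822, 362.294, 471.794.
Standard total = 221000; weights = 0.0747, 0.1851, 0.2697, 0.2887, 0.1819.
Cohort B: 0.0747×21.443 + 0.1851×72.864 + 0.2697×159.302 + 0.2887×451.575 + 0.1819×512.556 = 281.6451 per 1000.
Cohort E: 0.0747×13.934 + 0.1851×77.406 + 0.2697×158.822 + 0.2887×362.294 + 0.1819×471.794 = 248.6068 per 1000.

Cohort B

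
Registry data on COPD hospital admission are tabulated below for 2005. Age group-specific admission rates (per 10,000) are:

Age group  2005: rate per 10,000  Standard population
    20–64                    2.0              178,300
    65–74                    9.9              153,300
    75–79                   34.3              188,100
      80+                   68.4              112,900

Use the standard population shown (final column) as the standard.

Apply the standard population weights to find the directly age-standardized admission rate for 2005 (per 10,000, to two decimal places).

Standard total = 632,600; weights = 0.2819, 0.2423, 0.2973, 0.1785.
Standardized rate: 0.2819×2.0 + 0.2423×9.9 + 0.2973×34.3 + 0.1785×68.4 = 25.3690 per 10,000.

25.37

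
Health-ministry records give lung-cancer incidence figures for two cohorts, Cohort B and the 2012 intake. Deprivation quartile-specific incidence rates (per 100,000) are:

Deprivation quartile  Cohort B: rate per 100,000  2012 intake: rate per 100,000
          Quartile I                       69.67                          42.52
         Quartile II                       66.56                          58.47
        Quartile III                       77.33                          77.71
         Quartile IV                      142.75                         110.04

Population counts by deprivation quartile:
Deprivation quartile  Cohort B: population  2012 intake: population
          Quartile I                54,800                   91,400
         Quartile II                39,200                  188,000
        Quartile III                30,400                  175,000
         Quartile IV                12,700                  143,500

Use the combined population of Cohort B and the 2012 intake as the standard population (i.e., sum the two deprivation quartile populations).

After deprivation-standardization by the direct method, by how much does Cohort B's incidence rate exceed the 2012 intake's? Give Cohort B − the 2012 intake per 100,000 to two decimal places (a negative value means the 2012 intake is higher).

14.75

Combined standard total = 735,000; weights = 0.1989, 0.3091, 0.2795, 0.2125.
Cohort B: 0.1989×69.67 + 0.3091×66.56 + 0.2795×77.33 + 0.2125×142.75 = 86.3800 per 100,000.
The 2012 intake: 0.1989×42.52 + 0.3091×58.47 + 0.2795×77.71 + 0.2125×110.04 = 71.6336 per 100,000.
Difference = 86.3800 − 71.6336 = 14.7464.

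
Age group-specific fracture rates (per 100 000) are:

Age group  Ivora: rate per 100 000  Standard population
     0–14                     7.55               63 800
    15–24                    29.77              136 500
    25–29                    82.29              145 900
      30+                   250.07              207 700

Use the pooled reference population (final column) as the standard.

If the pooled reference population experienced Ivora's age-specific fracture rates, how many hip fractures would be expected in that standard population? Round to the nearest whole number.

Expected hip fractures = Σ (standard pop × age-specific rate ÷ 100 000)
= 63 800×7.55/100 000 + 136 500×29.77/100 000 + 145 900×82.29/100 000 + 207 700×250.07/100 000
= 4.82 + 40.64 + 120.06 + 519.40 = 684.91.

685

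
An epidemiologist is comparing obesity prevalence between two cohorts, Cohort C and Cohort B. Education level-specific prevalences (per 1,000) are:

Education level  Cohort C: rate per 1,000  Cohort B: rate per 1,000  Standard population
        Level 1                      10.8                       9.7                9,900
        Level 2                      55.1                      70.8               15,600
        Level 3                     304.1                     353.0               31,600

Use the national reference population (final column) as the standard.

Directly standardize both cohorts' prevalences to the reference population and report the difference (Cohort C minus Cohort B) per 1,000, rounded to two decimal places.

Standard total = 57,100; weights = 0.1734, 0.2732, 0.5534.
Cohort C: 0.1734×10.8 + 0.2732×55.1 + 0.5534×304.1 = 185.2196 per 1,000.
Cohort B: 0.1734×9.7 + 0.2732×70.8 + 0.5534×353.0 = 216.3802 per 1,000.
Difference = 185.2196 − 216.3802 = -31.1606.

-31.16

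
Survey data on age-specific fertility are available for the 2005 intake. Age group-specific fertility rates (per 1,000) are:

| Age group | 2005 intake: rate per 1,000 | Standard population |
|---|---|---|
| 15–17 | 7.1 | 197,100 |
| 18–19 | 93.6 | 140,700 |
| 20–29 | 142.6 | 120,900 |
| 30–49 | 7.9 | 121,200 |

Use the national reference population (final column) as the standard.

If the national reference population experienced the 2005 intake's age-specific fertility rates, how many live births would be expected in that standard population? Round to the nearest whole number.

Expected live births = Σ (standard pop × age-specific rate ÷ 1,000)
= 197,100×7.1/1,000 + 140,700×93.6/1,000 + 120,900×142.6/1,000 + 121,200×7.9/1,000
= 1399.41 + 13169.52 + 17240.34 + 957.48 = 32766.75.

32767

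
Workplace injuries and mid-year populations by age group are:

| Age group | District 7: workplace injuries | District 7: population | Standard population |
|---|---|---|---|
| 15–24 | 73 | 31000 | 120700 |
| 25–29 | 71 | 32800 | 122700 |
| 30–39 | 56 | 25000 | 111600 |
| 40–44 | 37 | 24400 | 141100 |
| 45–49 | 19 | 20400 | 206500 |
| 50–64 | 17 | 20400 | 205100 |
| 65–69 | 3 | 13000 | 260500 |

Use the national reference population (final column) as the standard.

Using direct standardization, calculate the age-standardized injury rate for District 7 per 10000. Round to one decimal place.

12.3

Age-specific rates per 10000 for District 7: 23.55, 21.65, 22.40, 15.16, 9.31, 8.33, 2.31.
Standard total = 1168200; weights = 0.1033, 0.1050, 0.0955, 0.1208, 0.1768, 0.1756, 0.2230.
Standardized rate: 0.1033×23.55 + 0.1050×21.65 + 0.0955×22.40 + 0.1208×15.16 + 0.1768×9.31 + 0.1756×8.33 + 0.2230×2.31 = 12.3022 per 10000.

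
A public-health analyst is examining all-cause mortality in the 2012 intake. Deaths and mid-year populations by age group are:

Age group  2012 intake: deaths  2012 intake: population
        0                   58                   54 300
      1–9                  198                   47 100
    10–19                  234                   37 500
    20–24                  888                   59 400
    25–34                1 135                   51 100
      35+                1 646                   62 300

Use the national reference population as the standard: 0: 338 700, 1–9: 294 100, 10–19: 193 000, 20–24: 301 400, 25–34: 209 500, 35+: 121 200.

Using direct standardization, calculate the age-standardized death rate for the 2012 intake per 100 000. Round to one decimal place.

Age-specific rates per 100 000 for the 2012 intake: 106.81, 420.38, 624.00, 1494.95, 2221.14, 2642.05.
Standard total = 1 457 900; weights = 0.2323, 0.2017, 0.1324, 0.2067, 0.1437, 0.0831.
Standardized rate: 0.2323×106.81 + 0.2017×420.38 + 0.1324×624.00 + 0.2067×1494.95 + 0.1437×2221.14 + 0.0831×2642.05 = 1040.1035 per 100 000.

1040.1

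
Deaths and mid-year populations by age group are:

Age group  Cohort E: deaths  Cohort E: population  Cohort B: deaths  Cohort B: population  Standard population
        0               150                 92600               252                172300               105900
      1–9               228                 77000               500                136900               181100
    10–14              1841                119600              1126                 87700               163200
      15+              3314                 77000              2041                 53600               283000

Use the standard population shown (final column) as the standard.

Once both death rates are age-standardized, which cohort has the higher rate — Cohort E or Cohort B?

Age-specific rates per 1000 for Cohort E: 1.620, 2.961, 15.393, 43.039.
For Cohort B: 1.463, 3.652, 12.839, 38.078.
Standard total = 733200; weights = 0.1444, 0.2470, 0.2226, 0.3860.
Cohort E: 0.1444×1.620 + 0.2470×2.961 + 0.2226×15.393 + 0.3860×43.039 = 21.0037 per 1000.
Cohort B: 0.1444×1.463 + 0.2470×3.652 + 0.2226×12.839 + 0.3860×38.078 = 18.6687 per 1000.

Cohort E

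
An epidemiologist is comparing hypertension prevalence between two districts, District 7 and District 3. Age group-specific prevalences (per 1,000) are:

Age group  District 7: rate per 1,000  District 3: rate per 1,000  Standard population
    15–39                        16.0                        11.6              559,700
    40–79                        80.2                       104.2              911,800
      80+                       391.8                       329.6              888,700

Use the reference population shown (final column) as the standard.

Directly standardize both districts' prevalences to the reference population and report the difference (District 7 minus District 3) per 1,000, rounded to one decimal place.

15.2

Standard total = 2,360,200; weights = 0.2371, 0.3863, 0.3765.
District 7: 0.2371×16.0 + 0.3863×80.2 + 0.3765×391.8 = 182.3041 per 1,000.
District 3: 0.2371×11.6 + 0.3863×104.2 + 0.3765×329.6 = 167.1119 per 1,000.
Difference = 182.3041 − 167.1119 = 15.1922.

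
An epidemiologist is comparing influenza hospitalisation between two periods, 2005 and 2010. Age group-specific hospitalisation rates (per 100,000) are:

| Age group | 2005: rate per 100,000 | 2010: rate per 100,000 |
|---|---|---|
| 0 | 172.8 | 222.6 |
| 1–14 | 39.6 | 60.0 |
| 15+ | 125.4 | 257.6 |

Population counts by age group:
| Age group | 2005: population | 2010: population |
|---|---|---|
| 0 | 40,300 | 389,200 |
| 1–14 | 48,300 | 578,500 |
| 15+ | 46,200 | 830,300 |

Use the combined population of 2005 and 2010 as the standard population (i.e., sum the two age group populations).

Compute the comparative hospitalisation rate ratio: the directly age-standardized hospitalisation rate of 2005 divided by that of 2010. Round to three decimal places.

0.582

Combined standard total = 1,932,800; weights = 0.2222, 0.3243, 0.4535.
2005: 0.2222×172.8 + 0.3243×39.6 + 0.4535×125.4 = 108.1084 per 100,000.
2010: 0.2222×222.6 + 0.3243×60.0 + 0.4535×257.6 = 185.7415 per 100,000.
Ratio = 108.1084 ÷ 185.7415 = 0.58204.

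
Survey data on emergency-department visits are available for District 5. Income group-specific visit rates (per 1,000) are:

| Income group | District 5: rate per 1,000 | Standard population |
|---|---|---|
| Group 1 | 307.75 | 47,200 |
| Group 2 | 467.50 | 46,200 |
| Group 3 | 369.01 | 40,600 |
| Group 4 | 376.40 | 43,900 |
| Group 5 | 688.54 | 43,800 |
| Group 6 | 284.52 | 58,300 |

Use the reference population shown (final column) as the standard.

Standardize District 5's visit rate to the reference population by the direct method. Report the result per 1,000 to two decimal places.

408.48

Standard total = 280,000; weights = 0.1686, 0.1650, 0.1450, 0.1568, 0.1564, 0.2082.
Standardized rate: 0.1686×307.75 + 0.1650×467.50 + 0.1450×369.01 + 0.1568×376.40 + 0.1564×688.54 + 0.2082×284.52 = 408.4844 per 1,000.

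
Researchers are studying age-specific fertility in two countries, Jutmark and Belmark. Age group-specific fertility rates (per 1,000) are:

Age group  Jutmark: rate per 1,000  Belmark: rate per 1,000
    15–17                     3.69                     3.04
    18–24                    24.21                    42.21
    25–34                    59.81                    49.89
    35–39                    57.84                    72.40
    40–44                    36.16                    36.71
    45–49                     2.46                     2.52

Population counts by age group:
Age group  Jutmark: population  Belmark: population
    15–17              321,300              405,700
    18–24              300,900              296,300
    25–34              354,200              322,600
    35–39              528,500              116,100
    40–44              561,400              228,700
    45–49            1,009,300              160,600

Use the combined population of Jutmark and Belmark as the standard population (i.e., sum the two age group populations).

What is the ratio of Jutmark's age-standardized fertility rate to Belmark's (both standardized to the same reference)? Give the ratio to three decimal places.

0.904

Combined standard total = 4,605,600; weights = 0.1579, 0.1297, 0.1470, 0.1400, 0.1716, 0.2540.
Jutmark: 0.1579×3.69 + 0.1297×24.21 + 0.1470×59.81 + 0.1400×57.84 + 0.1716×36.16 + 0.2540×2.46 = 27.4344 per 1,000.
Belmark: 0.1579×3.04 + 0.1297×42.21 + 0.1470×49.89 + 0.1400×72.40 + 0.1716×36.71 + 0.2540×2.52 = 30.3555 per 1,000.
Ratio = 27.4344 ÷ 30.3555 = 0.90377.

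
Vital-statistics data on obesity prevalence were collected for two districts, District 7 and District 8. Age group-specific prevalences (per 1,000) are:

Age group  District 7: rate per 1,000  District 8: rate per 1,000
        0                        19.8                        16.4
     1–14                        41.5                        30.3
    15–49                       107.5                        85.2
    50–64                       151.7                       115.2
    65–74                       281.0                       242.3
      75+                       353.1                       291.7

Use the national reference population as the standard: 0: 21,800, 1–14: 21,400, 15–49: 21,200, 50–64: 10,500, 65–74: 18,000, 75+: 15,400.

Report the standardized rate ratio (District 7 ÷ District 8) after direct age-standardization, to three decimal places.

Standard total = 108,300; weights = 0.2013, 0.1976, 0.1958, 0.0970, 0.1662, 0.1422.
District 7: 0.2013×19.8 + 0.1976×41.5 + 0.1958×107.5 + 0.0970×151.7 + 0.1662×281.0 + 0.1422×353.1 = 144.8507 per 1,000.
District 8: 0.2013×16.4 + 0.1976×30.3 + 0.1958×85.2 + 0.0970×115.2 + 0.1662×242.3 + 0.1422×291.7 = 118.8861 per 1,000.
Ratio = 144.8507 ÷ 118.8861 = 1.21840.

1.218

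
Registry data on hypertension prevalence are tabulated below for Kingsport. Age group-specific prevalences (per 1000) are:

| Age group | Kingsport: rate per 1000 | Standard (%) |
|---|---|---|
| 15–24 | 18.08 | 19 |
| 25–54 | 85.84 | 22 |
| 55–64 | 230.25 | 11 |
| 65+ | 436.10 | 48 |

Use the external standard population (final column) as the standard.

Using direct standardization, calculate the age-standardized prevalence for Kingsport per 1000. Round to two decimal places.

256.98

Standard weights: 0.19, 0.22, 0.11, 0.48.
Standardized rate: 0.1900×18.08 + 0.2200×85.84 + 0.1100×230.25 + 0.4800×436.10 = 256.9755 per 1000.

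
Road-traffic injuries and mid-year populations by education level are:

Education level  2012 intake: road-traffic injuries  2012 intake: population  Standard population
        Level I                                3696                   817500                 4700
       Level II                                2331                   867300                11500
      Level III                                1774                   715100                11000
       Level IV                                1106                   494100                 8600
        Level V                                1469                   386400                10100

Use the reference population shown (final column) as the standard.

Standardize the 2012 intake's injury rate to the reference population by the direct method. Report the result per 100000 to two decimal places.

298.68

Education-specific rates per 100000 for the 2012 intake: 452.11, 268.77, 248.08, 223.84, 380.18.
Standard total = 45900; weights = 0.1024, 0.2505, 0.2397, 0.1874, 0.2200.
Standardized rate: 0.1024×452.11 + 0.2505×268.77 + 0.2397×248.08 + 0.1874×223.84 + 0.2200×380.18 = 298.6793 per 100000.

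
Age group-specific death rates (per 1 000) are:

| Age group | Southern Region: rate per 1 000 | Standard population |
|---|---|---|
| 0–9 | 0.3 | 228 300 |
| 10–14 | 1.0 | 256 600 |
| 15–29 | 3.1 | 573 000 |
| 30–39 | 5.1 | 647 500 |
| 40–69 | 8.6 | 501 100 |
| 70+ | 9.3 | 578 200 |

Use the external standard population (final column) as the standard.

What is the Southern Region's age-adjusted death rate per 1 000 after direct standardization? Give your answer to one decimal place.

5.4

Standard total = 2 784 700; weights = 0.0820, 0.0921, 0.2058, 0.2325, 0.1799, 0.2076.
Standardized rate: 0.0820×0.3 + 0.0921×1.0 + 0.2058×3.1 + 0.2325×5.1 + 0.1799×8.6 + 0.2076×9.3 = 5.4190 per 1 000.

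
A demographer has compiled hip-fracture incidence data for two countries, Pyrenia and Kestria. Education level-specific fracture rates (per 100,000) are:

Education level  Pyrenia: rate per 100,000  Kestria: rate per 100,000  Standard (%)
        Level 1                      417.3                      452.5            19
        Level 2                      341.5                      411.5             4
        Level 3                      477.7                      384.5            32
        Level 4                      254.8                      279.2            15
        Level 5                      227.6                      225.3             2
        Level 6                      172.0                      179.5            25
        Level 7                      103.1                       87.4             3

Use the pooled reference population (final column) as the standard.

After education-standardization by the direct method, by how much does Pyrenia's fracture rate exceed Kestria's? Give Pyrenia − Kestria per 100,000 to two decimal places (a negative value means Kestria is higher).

15.32

Standard weights: 0.19, 0.04, 0.32, 0.15, 0.02, 0.25, 0.03.
Pyrenia: 0.1900×417.3 + 0.0400×341.5 + 0.3200×477.7 + 0.1500×254.8 + 0.0200×227.6 + 0.2500×172.0 + 0.0300×103.1 = 334.6760 per 100,000.
Kestria: 0.1900×452.5 + 0.0400×411.5 + 0.3200×384.5 + 0.1500×279.2 + 0.0200×225.3 + 0.2500×179.5 + 0.0300×87.4 = 319.3580 per 100,000.
Difference = 334.6760 − 319.3580 = 15.3180.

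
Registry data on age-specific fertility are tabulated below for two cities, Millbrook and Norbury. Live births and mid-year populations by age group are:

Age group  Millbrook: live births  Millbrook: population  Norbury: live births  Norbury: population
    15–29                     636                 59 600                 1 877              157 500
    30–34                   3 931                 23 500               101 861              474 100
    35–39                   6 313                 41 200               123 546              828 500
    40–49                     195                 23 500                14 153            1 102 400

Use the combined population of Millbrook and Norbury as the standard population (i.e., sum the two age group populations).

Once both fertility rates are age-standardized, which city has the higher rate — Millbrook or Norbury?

Age-specific rates per 1 000 for Millbrook: 10.671, 167.277, 153.228, 8.298.
For Norbury: 11.917, 214.851, 149.120, 12.838.
Combined standard total = 2 710 300; weights = 0.0801, 0.1836, 0.3209, 0.4154.
Millbrook: 0.0801×10.671 + 0.1836×167.277 + 0.3209×153.228 + 0.4154×8.298 = 84.1821 per 1 000.
Norbury: 0.0801×11.917 + 0.1836×214.851 + 0.3209×149.120 + 0.4154×12.838 = 93.5844 per 1 000.

Norbury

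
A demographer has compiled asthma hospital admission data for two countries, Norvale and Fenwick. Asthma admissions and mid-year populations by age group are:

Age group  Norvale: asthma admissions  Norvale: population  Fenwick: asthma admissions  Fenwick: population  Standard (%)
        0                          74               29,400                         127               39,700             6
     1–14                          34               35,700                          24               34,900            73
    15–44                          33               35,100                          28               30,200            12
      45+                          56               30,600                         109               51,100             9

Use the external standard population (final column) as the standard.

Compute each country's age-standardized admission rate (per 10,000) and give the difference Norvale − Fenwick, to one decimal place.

1.3

Age-specific rates per 10,000 for Norvale: 25.17, 9.52, 9.40, 18.30.
For Fenwick: 31.99, 6.88, 9.27, 21.33.
Standard weights: 0.06, 0.73, 0.12, 0.09.
Norvale: 0.0600×25.17 + 0.7300×9.52 + 0.1200×9.40 + 0.0900×18.30 = 11.2378 per 10,000.
Fenwick: 0.0600×31.99 + 0.7300×6.88 + 0.1200×9.27 + 0.0900×21.33 = 9.9718 per 10,000.
Difference = 11.2378 − 9.9718 = 1.2660.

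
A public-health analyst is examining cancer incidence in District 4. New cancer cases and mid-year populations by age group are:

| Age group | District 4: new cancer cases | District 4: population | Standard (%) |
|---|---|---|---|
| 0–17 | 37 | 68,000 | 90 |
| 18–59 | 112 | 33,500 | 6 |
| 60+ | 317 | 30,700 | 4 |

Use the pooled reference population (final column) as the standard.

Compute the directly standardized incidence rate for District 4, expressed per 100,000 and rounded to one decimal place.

110.3

Age-specific rates per 100,000 for District 4: 54.41, 334.33, 1032.57.
Standard weights: 0.90, 0.06, 0.04.
Standardized rate: 0.9000×54.41 + 0.0600×334.33 + 0.0400×1032.57 = 110.3332 per 100,000.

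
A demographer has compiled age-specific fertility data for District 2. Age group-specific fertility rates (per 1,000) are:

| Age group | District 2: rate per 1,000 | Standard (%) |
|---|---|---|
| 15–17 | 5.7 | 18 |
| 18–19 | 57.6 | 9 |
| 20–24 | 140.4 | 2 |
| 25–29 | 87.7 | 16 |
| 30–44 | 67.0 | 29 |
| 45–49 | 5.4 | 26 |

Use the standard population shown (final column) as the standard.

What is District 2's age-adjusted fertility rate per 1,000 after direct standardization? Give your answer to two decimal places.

Standard weights: 0.18, 0.09, 0.02, 0.16, 0.29, 0.26.
Standardized rate: 0.1800×5.7 + 0.0900×57.6 + 0.0200×140.4 + 0.1600×87.7 + 0.2900×67.0 + 0.2600×5.4 = 43.8840 per 1,000.

43.88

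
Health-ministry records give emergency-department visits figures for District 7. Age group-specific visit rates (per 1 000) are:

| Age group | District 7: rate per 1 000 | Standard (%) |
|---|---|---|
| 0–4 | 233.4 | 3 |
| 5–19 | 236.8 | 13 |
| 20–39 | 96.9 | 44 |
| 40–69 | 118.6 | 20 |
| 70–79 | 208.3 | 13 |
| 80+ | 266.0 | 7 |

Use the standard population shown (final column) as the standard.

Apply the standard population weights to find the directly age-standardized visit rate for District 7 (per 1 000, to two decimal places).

Standard weights: 0.03, 0.13, 0.44, 0.20, 0.13, 0.07.
Standardized rate: 0.0300×233.4 + 0.1300×236.8 + 0.4400×96.9 + 0.2000×118.6 + 0.1300×208.3 + 0.0700×266.0 = 149.8410 per 1 000.

149.84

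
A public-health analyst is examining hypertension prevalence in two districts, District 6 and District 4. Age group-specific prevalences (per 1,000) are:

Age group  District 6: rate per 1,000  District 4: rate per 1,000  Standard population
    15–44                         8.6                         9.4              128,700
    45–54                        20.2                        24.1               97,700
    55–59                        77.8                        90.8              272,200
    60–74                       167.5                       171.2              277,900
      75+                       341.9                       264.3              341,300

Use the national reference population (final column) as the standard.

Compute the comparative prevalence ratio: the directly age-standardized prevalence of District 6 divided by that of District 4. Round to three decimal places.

Standard total = 1,117,800; weights = 0.1151, 0.0874, 0.2435, 0.2486, 0.3053.
District 6: 0.1151×8.6 + 0.0874×20.2 + 0.2435×77.8 + 0.2486×167.5 + 0.3053×341.9 = 167.7368 per 1,000.
District 4: 0.1151×9.4 + 0.0874×24.1 + 0.2435×90.8 + 0.2486×171.2 + 0.3053×264.3 = 148.5616 per 1,000.
Ratio = 167.7368 ÷ 148.5616 = 1.12907.

1.129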